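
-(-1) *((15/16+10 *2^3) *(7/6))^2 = 82174225/9216 = 8916.47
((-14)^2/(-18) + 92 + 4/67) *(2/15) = 97892/9045 = 10.82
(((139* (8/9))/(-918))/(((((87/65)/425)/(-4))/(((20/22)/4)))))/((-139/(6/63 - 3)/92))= 74.70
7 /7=1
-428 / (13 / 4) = -1712/13 = -131.69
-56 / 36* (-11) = 154/9 = 17.11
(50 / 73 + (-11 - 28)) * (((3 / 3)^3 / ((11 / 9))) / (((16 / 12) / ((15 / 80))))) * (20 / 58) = -1132785/745184 = -1.52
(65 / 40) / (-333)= -13/2664 = 0.00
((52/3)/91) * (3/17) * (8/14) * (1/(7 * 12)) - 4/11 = -69928/192423 = -0.36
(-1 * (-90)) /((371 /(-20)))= -1800/371 = -4.85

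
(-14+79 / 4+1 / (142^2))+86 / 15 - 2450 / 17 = -170495378/1285455 = -132.63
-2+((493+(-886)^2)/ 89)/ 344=724257/30616 = 23.66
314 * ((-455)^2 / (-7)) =-9286550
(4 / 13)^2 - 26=-4378/169 = -25.91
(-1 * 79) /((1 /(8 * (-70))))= 44240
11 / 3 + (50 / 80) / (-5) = 85/24 = 3.54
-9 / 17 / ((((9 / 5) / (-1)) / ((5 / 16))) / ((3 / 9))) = 25/816 = 0.03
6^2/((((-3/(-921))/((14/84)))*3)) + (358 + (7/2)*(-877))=-4195/2 = -2097.50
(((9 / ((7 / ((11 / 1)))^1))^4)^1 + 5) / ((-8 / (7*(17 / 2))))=-816608651/2744 = -297597.90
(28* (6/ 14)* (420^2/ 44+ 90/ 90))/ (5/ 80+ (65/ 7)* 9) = 59285184/103037 = 575.38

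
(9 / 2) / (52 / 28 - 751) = -21/3496 = -0.01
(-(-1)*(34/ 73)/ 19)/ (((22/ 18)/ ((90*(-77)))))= -192780/1387 = -138.99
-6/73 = -0.08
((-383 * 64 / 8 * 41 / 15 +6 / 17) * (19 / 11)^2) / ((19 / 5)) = -3688622/561 = -6575.08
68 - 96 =-28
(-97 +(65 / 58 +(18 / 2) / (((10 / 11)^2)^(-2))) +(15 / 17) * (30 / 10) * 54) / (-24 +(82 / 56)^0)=-768126323/332028598 = -2.31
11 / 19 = 0.58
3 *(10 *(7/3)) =70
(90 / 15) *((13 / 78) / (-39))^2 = 1/9126 = 0.00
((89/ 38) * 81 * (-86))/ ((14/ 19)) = -309987/14 = -22141.93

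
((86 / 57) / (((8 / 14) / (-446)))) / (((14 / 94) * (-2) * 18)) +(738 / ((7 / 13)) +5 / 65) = 296956061/186732 = 1590.28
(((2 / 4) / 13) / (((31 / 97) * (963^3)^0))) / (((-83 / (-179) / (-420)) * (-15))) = 7.27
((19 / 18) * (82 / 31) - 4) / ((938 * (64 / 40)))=-1685/2093616 = 0.00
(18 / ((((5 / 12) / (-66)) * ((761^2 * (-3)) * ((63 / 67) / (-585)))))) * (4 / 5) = -16555968/20269235 = -0.82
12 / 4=3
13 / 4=3.25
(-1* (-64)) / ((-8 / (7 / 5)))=-56/5 = -11.20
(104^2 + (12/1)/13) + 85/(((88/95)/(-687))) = -52223.13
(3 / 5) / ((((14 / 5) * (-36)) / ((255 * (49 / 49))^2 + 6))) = -21677/56 = -387.09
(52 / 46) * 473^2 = 5816954/23 = 252911.04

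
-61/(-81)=61/81 = 0.75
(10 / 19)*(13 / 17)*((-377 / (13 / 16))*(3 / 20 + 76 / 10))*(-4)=1869920/323 = 5789.23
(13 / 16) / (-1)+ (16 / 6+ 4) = 281/48 = 5.85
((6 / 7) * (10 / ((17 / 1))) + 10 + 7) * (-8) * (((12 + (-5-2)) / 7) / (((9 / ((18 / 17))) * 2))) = -5.88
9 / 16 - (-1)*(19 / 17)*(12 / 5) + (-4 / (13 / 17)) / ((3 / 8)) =-10.70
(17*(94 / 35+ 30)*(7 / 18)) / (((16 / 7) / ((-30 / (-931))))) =2431/798 = 3.05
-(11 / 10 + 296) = -2971/10 = -297.10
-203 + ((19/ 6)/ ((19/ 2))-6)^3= -10394/27 = -384.96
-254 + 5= -249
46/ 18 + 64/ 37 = 1427/333 = 4.29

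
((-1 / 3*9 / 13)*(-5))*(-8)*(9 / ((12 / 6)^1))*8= -4320/13 = -332.31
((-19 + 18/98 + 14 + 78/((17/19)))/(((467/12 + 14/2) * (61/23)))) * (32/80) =0.27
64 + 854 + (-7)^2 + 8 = 975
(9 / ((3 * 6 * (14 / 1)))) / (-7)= -0.01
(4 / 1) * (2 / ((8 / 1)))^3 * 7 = 7/16 = 0.44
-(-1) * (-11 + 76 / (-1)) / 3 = -29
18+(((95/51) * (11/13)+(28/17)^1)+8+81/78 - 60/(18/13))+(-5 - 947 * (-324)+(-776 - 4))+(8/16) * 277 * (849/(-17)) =198311969/663 = 299113.08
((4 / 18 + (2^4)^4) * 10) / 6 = 2949130/27 = 109227.04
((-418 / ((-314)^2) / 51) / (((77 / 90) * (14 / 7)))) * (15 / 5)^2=-2565/5866462 = 0.00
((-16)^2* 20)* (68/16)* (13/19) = 282880/19 = 14888.42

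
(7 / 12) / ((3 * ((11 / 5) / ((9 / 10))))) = 7/88 = 0.08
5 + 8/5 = 6.60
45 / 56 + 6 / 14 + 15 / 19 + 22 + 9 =35135/1064 = 33.02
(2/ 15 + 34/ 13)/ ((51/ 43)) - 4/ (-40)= 9617/3978 = 2.42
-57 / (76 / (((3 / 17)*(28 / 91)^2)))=-36/2873 = -0.01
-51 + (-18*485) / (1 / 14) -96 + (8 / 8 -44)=-122410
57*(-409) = -23313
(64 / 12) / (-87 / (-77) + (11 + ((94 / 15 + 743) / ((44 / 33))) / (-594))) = 443520/930047 = 0.48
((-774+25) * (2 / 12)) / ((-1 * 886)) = 749/5316 = 0.14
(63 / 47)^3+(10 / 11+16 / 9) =52371571/10278477 = 5.10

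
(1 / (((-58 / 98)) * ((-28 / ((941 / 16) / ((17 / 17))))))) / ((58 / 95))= 625765/107648 = 5.81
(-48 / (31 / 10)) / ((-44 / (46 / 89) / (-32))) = -5.82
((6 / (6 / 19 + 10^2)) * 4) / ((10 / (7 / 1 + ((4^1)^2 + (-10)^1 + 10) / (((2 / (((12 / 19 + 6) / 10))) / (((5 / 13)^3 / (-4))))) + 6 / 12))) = 371907/2093741 = 0.18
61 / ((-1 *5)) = -61/5 = -12.20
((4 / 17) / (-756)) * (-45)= 5/357 = 0.01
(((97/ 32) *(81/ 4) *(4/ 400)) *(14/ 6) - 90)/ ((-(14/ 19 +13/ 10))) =2393297/55040 = 43.48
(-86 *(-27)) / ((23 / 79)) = 183438/23 = 7975.57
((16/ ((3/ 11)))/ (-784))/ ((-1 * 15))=11/2205 = 0.00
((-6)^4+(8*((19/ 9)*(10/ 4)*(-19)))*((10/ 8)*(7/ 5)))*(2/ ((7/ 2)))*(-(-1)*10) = -38840/63 = -616.51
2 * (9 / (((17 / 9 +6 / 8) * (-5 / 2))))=-1296/475 = -2.73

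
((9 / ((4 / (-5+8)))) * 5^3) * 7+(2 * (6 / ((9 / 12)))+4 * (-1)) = 23673/4 = 5918.25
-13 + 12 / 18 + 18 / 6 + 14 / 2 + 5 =8/3 = 2.67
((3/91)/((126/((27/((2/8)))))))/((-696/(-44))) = 33/18473 = 0.00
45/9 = 5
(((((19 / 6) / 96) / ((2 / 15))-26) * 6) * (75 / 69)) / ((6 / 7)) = -1730575/8832 = -195.94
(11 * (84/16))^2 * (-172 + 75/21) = -8987517/16 = -561719.81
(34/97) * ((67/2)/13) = 1139/1261 = 0.90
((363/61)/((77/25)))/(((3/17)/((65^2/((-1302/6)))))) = -19751875/92659 = -213.17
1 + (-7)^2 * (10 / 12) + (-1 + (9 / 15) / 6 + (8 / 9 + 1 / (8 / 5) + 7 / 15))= 15449/360 = 42.91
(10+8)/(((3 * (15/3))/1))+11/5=17/5 = 3.40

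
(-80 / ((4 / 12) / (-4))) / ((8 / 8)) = 960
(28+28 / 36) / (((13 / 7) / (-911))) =-1651643/117 = -14116.61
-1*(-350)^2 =-122500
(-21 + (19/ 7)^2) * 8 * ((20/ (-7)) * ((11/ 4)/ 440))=1.95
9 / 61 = 0.15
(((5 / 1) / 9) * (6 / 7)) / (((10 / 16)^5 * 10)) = 32768/65625 = 0.50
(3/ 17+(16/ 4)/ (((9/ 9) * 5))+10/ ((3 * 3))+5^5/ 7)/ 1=2401804/5355 = 448.52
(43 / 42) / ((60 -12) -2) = 0.02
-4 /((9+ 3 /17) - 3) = -68/105 = -0.65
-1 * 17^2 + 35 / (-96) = -27779/96 = -289.36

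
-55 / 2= -27.50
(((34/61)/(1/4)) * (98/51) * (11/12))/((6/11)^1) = 7.20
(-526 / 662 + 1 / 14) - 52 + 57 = 19819/4634 = 4.28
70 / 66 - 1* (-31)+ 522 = 18284/33 = 554.06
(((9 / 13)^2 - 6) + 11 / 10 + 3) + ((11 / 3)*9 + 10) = 70269/1690 = 41.58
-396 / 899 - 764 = -764.44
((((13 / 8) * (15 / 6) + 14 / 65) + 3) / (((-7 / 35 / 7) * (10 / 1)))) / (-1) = 52983/2080 = 25.47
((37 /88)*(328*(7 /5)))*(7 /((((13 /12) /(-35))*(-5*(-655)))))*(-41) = 256002852/468325 = 546.64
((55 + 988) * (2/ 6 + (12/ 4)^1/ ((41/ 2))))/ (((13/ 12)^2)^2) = 425343744/1171001 = 363.23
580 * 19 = 11020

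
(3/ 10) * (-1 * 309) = -927/10 = -92.70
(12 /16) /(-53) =-3/212 = -0.01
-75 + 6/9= -223/3 = -74.33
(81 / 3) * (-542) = -14634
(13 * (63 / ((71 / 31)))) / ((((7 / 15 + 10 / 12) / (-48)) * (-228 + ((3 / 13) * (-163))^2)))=-52809120/4747273 = -11.12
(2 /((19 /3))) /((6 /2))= 2/19 = 0.11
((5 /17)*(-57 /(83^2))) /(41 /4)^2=-4560/196866953 = 0.00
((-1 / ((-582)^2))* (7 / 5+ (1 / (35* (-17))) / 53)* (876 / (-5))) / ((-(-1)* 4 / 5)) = 268567/296712815 = 0.00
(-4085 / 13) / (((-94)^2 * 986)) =-4085/113259848 = 0.00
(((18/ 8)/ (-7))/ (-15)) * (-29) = -87/140 = -0.62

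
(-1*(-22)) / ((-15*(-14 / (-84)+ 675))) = -44/20255 = 0.00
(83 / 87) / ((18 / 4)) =166/783 = 0.21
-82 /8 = -41/4 = -10.25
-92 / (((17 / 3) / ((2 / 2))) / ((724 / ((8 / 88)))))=-129297.88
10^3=1000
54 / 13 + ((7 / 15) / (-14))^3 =1457987/351000 = 4.15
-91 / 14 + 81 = 149/2 = 74.50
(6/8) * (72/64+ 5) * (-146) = -10731/16 = -670.69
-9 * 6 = -54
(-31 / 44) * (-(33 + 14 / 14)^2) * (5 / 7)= 44795/77 = 581.75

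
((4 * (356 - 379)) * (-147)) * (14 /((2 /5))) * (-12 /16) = -355005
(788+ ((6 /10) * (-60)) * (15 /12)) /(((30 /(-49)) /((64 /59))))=-1165024/885 = -1316.41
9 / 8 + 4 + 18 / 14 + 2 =471/56 = 8.41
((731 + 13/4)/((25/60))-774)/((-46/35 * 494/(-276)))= 103761/247 = 420.09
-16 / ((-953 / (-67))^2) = -71824/908209 = -0.08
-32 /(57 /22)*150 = -35200/19 = -1852.63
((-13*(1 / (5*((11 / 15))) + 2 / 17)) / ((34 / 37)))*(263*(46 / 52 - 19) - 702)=383879625/12716 = 30188.71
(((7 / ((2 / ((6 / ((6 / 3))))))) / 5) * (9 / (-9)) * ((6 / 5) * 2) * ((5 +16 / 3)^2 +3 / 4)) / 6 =-27097/300 = -90.32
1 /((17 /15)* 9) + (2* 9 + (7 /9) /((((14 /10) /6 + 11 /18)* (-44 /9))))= 1527191/85272 = 17.91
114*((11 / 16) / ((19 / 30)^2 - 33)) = -141075/58678 = -2.40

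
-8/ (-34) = 4/17 = 0.24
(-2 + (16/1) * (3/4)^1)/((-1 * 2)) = -5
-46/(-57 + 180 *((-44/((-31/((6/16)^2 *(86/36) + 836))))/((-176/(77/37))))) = 6753536/379300227 = 0.02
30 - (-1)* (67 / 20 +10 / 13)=8871/260 = 34.12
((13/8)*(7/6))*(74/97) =3367/2328 = 1.45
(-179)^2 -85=31956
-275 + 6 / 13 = -3569/13 = -274.54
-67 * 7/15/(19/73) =-34237/285 = -120.13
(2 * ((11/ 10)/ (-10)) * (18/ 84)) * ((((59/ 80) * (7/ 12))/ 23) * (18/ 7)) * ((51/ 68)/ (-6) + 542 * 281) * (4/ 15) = -474450801/5152000 = -92.09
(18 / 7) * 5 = 90/7 = 12.86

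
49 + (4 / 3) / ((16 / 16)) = 151/3 = 50.33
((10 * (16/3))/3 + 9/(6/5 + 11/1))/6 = 10165/3294 = 3.09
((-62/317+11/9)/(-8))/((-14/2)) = 2929/159768 = 0.02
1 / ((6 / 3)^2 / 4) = 1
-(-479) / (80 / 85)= 8143/16 = 508.94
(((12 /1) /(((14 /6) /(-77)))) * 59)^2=545876496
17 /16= 1.06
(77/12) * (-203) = -15631/12 = -1302.58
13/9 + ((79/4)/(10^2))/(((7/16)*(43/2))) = 99247/67725 = 1.47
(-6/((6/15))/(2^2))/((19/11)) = -165/76 = -2.17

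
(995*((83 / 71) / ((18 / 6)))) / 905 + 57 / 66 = 1095881/848166 = 1.29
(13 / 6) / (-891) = -13/5346 = 0.00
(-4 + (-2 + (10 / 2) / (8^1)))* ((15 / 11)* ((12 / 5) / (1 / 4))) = -774/11 = -70.36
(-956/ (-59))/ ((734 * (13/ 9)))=4302/281489 = 0.02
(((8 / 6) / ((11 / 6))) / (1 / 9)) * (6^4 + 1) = 8489.45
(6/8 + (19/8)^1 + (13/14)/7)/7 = 1277/2744 = 0.47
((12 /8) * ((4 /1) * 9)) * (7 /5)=378/5 = 75.60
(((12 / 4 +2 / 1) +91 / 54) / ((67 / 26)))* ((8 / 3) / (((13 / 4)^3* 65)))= 184832/59615595 = 0.00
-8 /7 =-1.14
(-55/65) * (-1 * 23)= 253/13 = 19.46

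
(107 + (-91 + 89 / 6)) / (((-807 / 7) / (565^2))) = -413396375/4842 = -85377.19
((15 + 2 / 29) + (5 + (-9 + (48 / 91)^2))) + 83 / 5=33557452/1200745 = 27.95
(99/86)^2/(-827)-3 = -18359277/6116492 = -3.00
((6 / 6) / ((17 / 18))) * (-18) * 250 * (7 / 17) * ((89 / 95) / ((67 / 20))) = -201852000/367897 = -548.66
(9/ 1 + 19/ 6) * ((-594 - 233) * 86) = -865317.67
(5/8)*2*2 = 5/2 = 2.50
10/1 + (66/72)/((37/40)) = 1220/111 = 10.99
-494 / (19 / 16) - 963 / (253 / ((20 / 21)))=-743156/1771 = -419.63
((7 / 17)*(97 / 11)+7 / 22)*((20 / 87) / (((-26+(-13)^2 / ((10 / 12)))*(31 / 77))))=0.01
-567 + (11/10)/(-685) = -3883961/6850 = -567.00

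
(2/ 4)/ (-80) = -1/160 = -0.01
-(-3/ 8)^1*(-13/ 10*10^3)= -487.50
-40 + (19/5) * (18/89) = -17458/445 = -39.23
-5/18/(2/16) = -20/9 = -2.22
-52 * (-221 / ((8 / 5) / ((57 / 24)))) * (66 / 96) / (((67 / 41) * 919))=123093685/15762688 = 7.81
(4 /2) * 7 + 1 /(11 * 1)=155/11 = 14.09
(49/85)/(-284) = -49/24140 = 0.00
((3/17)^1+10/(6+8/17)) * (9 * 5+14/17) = 250838/3179 = 78.90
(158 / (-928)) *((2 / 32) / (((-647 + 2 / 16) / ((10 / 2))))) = 79/960480 = 0.00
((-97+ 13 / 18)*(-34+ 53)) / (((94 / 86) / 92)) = -65129606/423 = -153970.70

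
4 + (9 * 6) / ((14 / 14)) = 58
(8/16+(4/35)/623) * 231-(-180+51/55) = 20189973/68530 = 294.62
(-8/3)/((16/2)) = -1/3 = -0.33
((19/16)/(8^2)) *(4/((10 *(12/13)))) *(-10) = -247/3072 = -0.08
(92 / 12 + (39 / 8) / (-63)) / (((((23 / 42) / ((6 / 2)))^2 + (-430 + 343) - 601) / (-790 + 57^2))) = -592557525/21844318 = -27.13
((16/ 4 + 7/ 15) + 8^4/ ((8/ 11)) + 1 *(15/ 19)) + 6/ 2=1607473/285 = 5640.26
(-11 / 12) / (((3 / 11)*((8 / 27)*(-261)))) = 121/2784 = 0.04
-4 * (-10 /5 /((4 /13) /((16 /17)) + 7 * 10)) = 0.11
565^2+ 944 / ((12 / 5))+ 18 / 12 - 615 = 1914029/6 = 319004.83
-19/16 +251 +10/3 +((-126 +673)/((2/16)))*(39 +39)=341581.15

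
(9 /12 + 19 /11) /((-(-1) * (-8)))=-0.31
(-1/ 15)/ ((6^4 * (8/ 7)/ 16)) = -7/9720 = 0.00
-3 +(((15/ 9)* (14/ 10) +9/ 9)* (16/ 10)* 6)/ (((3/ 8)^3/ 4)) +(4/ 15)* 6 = 2425.86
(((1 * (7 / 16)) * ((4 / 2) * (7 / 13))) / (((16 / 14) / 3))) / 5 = 1029/4160 = 0.25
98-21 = 77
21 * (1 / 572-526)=-11045.96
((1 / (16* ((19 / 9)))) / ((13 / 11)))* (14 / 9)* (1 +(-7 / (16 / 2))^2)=8701/126464 = 0.07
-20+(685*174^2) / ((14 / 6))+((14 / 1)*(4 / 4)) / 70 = 311085207/35 = 8888148.77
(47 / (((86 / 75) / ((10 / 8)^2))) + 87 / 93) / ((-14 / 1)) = -2771779/597184 = -4.64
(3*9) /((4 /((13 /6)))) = 14.62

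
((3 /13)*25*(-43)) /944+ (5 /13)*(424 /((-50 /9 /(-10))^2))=32404611/61360 = 528.11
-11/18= -0.61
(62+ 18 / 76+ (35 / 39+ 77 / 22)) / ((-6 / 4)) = -98752/2223 = -44.42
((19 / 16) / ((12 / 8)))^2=361/576 = 0.63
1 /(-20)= -1/20 = -0.05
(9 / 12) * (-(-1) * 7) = 21/4 = 5.25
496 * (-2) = -992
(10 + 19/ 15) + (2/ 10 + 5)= 247/15 = 16.47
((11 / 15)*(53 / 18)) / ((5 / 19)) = 11077/1350 = 8.21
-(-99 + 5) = 94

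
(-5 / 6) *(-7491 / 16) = 390.16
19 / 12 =1.58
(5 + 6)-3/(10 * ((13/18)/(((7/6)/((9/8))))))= 10.57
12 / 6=2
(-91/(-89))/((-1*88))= -91/7832 = -0.01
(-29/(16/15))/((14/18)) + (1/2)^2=-3887/112 = -34.71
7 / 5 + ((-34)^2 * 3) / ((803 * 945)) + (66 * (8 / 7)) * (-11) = -209516801/252945 = -828.31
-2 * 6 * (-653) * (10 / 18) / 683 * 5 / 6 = 32650/6147 = 5.31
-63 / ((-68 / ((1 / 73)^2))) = 63/362372 = 0.00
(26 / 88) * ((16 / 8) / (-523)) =-13/11506 = 0.00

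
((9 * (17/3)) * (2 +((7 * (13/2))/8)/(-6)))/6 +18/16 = 1933/192 = 10.07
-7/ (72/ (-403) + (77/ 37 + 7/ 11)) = -1148147/416414 = -2.76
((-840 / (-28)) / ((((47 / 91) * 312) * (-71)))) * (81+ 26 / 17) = -49105/226916 = -0.22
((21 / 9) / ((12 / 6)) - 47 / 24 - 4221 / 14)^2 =52635025/576 = 91380.25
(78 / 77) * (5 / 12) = 65/154 = 0.42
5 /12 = 0.42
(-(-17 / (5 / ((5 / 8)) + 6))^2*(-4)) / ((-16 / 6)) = -867/392 = -2.21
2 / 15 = 0.13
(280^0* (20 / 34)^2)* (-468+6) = -46200/289 = -159.86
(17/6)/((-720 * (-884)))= 1/224640 = 0.00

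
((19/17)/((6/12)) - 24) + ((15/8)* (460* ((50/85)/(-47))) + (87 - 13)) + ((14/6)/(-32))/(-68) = 12714953/306816 = 41.44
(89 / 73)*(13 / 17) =1157/1241 = 0.93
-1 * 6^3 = -216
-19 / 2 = -9.50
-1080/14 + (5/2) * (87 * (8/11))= 6240/77 = 81.04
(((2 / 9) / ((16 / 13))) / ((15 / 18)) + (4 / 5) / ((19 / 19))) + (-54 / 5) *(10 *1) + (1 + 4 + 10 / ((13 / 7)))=-96.60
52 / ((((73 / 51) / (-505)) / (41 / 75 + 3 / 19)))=-89641136/6935 = -12925.90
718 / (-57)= -718/57 = -12.60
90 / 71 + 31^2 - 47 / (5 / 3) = 331594/355 = 934.07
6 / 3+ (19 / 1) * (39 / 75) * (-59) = -14523/25 = -580.92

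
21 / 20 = 1.05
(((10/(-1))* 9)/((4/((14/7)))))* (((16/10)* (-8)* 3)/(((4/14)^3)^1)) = 74088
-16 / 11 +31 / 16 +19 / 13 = 4449/2288 = 1.94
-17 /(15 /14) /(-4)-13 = -271/30 = -9.03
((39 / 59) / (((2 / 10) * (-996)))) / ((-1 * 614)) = 65/12027032 = 0.00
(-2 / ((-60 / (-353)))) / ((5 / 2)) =-353/75 = -4.71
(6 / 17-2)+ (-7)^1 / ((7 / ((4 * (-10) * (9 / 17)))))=332/17 = 19.53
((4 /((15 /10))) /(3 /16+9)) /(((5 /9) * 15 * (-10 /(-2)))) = 0.01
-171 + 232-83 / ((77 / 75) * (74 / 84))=-12523/407 = -30.77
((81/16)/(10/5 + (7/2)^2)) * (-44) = -15.63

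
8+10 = 18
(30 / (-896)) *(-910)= 975/32 = 30.47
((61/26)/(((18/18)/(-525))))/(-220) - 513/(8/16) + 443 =-660547/1144 = -577.40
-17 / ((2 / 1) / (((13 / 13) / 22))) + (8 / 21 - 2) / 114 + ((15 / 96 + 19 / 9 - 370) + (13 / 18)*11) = -16862597/46816 = -360.19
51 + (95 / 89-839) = -70037/89 = -786.93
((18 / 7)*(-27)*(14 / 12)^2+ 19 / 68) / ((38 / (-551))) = 185803/136 = 1366.20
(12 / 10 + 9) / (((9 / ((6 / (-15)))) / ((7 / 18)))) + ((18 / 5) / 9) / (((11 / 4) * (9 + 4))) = -15937/96525 = -0.17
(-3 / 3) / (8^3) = -1/512 = 0.00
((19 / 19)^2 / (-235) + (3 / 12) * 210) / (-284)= -24673/133480 = -0.18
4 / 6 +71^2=15125/3 = 5041.67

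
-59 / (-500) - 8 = -3941/500 = -7.88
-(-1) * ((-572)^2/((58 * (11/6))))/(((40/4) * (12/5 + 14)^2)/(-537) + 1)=-239587920/312127 = -767.60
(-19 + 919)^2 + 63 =810063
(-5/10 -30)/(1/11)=-671/2 = -335.50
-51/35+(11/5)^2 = 592/175 = 3.38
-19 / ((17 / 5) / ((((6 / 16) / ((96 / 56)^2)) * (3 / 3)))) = -4655/6528 = -0.71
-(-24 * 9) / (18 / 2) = 24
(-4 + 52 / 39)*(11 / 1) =-88/3 = -29.33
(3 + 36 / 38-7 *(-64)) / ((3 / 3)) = 8587/19 = 451.95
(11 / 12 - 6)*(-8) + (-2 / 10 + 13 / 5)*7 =862/15 = 57.47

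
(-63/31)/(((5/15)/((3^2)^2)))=-493.84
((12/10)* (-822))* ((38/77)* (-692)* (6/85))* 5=778151232/6545 = 118892.47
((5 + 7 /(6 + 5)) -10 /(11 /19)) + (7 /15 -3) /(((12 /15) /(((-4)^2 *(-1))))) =1288/33 = 39.03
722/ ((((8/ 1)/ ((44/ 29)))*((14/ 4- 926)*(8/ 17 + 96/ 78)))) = -877591/10058940 = -0.09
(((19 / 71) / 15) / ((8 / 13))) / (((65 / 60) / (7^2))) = 931/710 = 1.31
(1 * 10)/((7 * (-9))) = -0.16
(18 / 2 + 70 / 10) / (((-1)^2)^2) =16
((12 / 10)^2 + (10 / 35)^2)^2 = 3474496/1500625 = 2.32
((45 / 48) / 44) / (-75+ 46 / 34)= -255/881408 = 0.00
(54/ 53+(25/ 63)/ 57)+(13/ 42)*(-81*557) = -759321335/54378 = -13963.76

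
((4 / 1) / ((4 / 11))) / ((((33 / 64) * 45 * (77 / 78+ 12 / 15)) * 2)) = 832/6273 = 0.13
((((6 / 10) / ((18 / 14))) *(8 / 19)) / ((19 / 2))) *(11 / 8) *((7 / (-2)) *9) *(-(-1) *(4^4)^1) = -413952/1805 = -229.34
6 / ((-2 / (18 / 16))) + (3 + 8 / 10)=17/40 = 0.42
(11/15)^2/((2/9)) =2.42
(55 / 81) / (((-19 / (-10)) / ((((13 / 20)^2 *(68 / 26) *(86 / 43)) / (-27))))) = -2431/83106 = -0.03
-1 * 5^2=-25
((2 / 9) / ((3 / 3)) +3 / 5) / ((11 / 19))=703/495 = 1.42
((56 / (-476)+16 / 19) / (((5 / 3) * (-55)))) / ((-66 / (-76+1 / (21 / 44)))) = -60528/6839525 = -0.01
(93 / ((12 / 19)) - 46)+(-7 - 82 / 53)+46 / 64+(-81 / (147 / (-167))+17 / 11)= 170933449/914144 = 186.99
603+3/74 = 44625/74 = 603.04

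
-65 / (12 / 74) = -2405/6 = -400.83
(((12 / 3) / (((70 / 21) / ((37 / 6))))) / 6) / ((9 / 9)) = 37/30 = 1.23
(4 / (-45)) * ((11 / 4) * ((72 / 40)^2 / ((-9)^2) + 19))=-4.65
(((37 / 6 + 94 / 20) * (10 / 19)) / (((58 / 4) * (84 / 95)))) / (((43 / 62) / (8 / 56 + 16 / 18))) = 3284450/4949343 = 0.66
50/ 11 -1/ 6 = 289/66 = 4.38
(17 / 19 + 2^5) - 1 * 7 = 492/19 = 25.89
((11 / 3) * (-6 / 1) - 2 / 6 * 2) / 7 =-3.24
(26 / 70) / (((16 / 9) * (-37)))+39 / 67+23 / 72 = 11193359/12494160 = 0.90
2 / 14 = 1/7 = 0.14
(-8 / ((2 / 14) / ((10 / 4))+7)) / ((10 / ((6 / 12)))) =-14/247 = -0.06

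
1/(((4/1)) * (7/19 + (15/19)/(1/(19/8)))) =38/341 = 0.11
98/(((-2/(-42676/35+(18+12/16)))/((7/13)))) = 8235871/260 = 31676.43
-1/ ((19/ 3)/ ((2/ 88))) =-3/836 = 0.00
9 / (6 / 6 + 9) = 9/10 = 0.90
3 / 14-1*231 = -3231/14 = -230.79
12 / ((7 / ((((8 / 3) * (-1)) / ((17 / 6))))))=-192/119 = -1.61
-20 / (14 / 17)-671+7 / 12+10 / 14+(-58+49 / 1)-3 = -59303/84 = -705.99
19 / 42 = 0.45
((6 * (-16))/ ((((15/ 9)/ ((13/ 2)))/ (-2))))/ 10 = 1872/25 = 74.88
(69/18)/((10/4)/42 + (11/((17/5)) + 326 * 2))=0.01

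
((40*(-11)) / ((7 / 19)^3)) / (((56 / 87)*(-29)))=471.36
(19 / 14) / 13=19/182 = 0.10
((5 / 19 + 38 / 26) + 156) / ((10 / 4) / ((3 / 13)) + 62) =233748/107939 = 2.17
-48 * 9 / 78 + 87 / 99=-1999/429 = -4.66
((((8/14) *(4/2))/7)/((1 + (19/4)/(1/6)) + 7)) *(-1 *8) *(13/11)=-1664/39347 = -0.04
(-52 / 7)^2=2704/49 = 55.18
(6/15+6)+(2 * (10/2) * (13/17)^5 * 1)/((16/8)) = 54717749/7099285 = 7.71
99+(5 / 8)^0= 100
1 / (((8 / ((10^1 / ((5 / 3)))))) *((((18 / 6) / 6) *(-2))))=-3/4 = -0.75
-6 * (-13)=78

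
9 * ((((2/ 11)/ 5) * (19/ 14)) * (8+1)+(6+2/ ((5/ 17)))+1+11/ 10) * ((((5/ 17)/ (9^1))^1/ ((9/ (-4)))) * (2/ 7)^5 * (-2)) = 88960/11647251 = 0.01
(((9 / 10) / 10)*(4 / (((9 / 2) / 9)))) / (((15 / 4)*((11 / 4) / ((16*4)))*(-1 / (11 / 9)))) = -5.46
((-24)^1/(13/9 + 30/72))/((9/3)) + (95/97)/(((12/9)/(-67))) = -1391109/25996 = -53.51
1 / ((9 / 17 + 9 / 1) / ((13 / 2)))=221/324 = 0.68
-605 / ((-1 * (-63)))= -605/63 = -9.60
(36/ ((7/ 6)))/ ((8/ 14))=54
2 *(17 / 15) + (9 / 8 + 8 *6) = 6167/120 = 51.39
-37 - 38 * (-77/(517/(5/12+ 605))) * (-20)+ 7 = -9666680/141 = -68558.01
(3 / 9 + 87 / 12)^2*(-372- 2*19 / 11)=-17100265/792 = -21591.24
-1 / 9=-0.11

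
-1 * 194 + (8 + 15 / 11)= -2031/11 = -184.64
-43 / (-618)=43/618 = 0.07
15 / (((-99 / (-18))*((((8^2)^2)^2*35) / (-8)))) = -3/80740352 = 0.00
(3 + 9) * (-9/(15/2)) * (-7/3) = 168/5 = 33.60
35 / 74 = 0.47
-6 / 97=-0.06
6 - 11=-5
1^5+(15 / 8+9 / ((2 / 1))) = 59/8 = 7.38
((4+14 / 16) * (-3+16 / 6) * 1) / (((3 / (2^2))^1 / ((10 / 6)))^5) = -5200000/59049 = -88.06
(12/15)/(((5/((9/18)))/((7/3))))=14/75 = 0.19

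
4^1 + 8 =12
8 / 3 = 2.67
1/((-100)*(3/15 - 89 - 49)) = 1/13780 = 0.00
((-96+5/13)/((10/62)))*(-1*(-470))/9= -3622102/117 = -30958.14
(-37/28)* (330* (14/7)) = -6105/7 = -872.14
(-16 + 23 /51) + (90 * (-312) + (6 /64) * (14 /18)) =-15283939/544 = -28095.48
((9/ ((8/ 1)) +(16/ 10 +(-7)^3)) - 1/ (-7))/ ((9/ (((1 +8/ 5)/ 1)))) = -1238081/12600 = -98.26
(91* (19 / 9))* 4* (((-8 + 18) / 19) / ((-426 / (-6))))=3640/639 = 5.70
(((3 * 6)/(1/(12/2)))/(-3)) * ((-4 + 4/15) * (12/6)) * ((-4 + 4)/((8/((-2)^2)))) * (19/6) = 0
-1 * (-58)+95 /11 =66.64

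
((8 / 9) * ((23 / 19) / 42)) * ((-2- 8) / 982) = -460/1763181 = 0.00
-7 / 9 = -0.78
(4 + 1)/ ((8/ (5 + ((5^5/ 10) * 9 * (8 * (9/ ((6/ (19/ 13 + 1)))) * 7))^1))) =37800325/104 = 363464.66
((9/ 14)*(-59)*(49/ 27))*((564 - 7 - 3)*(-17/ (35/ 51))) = 4723127/5 = 944625.40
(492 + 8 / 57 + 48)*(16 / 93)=492608/5301 = 92.93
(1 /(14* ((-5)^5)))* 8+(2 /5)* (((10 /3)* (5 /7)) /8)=0.12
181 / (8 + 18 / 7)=1267/74 = 17.12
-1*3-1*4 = -7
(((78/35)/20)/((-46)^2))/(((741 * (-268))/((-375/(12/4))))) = 5/150845408 = 0.00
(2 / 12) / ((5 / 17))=0.57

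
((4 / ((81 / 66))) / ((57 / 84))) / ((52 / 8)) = 4928/6669 = 0.74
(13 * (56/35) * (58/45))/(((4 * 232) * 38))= 13/17100 = 0.00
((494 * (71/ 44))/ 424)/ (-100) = -17537/932800 = -0.02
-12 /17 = -0.71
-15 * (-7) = 105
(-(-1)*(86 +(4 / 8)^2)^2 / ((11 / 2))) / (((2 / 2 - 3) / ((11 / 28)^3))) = -14402025/351232 = -41.00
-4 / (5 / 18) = -72/5 = -14.40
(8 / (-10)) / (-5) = 4/25 = 0.16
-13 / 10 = -1.30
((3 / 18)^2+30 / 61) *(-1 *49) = -55909/2196 = -25.46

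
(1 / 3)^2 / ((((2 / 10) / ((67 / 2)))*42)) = 335/756 = 0.44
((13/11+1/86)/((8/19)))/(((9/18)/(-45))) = -965295/3784 = -255.10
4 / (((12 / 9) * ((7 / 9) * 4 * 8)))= 27/224 = 0.12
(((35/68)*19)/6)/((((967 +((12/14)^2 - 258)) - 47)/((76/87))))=619115/288174276 = 0.00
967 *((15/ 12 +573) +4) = 2236671/4 = 559167.75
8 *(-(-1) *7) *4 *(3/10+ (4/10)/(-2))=112/5 = 22.40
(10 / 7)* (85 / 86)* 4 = 1700/301 = 5.65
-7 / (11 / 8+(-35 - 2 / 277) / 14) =108584/17459 = 6.22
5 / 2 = 2.50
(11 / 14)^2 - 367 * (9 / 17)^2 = -5791523/56644 = -102.24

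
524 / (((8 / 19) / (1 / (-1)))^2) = 47291/16 = 2955.69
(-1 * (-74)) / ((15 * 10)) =37/75 = 0.49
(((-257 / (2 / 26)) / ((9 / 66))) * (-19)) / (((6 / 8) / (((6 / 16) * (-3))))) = -698269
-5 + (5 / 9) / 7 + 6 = 68/63 = 1.08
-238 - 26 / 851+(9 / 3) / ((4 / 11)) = -782173/3404 = -229.78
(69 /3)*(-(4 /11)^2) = -368/121 = -3.04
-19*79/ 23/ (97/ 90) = -135090/2231 = -60.55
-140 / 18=-70/9 = -7.78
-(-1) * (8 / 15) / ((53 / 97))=776/795 = 0.98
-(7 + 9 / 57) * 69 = -9384/19 = -493.89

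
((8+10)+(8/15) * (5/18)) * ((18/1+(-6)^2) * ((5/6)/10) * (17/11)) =4165/33 = 126.21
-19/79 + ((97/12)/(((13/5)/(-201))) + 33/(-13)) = -2578521/4108 = -627.68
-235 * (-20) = 4700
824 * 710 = 585040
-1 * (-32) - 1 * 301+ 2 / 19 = -5109/19 = -268.89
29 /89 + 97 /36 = 9677/3204 = 3.02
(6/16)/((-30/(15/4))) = -3/64 = -0.05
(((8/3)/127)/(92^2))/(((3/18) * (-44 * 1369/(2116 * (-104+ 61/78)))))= 8051/149174454 = 0.00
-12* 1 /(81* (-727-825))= 1/10476 = 0.00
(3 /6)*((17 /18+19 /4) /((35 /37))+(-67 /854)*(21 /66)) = 506843/169092 = 3.00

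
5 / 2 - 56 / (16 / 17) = -57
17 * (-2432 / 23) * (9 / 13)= -372096/299 = -1244.47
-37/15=-2.47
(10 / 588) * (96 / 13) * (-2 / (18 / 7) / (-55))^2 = 16/637065 = 0.00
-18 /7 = -2.57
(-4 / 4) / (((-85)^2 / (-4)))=4/7225 = 0.00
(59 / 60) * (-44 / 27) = -649/405 = -1.60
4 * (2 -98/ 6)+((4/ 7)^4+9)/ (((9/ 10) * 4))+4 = -2195635/43218 = -50.80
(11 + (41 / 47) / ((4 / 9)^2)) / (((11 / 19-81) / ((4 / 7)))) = -220267/2010848 = -0.11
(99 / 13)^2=9801/169 = 57.99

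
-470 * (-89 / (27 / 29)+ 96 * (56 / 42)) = -411250/27 = -15231.48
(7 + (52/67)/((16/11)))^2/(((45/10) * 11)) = 452929/395032 = 1.15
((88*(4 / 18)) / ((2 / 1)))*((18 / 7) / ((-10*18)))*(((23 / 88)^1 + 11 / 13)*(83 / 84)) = -15023/98280 = -0.15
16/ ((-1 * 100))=-4/25 = -0.16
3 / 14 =0.21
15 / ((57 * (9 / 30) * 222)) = 25/6327 = 0.00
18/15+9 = 51/5 = 10.20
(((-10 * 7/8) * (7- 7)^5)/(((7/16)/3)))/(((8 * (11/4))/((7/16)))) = 0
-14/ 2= -7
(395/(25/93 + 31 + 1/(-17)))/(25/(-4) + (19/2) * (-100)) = -0.01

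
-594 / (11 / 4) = -216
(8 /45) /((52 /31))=62/585 = 0.11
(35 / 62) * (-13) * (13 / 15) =-1183/186 = -6.36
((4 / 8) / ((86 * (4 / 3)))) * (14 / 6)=7/688 = 0.01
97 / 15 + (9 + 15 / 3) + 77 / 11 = 412/15 = 27.47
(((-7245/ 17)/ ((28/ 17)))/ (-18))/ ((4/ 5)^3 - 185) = -14375/184488 = -0.08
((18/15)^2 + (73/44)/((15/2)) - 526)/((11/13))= -11247067/18150 = -619.67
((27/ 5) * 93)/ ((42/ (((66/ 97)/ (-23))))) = -27621/78085 = -0.35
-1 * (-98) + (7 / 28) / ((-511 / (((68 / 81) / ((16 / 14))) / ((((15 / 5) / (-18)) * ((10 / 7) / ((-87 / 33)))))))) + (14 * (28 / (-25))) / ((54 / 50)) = 72395029/867240 = 83.48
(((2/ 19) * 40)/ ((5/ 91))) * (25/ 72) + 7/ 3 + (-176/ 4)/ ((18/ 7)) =2023/171 = 11.83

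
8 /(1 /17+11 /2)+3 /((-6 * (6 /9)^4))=-6605/6048 = -1.09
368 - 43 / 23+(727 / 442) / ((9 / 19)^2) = 307524923/823446 = 373.46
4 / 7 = 0.57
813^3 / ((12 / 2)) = 179122599/2 = 89561299.50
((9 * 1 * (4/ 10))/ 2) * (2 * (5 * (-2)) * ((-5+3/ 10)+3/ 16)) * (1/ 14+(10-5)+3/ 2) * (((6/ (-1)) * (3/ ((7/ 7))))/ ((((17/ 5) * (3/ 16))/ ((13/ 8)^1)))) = -5828706/119 = -48980.72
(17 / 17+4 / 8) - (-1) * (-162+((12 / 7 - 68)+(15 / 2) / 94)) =-298345/1316 = -226.71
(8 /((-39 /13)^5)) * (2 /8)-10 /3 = -812/243 = -3.34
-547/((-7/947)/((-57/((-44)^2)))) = -2178.76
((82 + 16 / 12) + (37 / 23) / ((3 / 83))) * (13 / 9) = 114673/621 = 184.66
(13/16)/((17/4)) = 0.19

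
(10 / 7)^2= 100/49 = 2.04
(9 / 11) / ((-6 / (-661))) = 1983/22 = 90.14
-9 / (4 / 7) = -63/4 = -15.75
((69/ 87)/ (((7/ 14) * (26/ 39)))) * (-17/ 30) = -391/290 = -1.35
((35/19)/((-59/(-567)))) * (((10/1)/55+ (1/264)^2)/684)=163415/34724096 = 0.00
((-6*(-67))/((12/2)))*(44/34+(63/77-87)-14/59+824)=546184536/11033 = 49504.63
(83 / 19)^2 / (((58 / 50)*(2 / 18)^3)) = 125552025/10469 = 11992.74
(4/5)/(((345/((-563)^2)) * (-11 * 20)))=-316969/94875 = -3.34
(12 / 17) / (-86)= -6/731 = -0.01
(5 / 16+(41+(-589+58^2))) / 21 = 134.11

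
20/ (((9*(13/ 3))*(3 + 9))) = 5/117 = 0.04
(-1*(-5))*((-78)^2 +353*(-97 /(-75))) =490541/15 = 32702.73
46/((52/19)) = 437/26 = 16.81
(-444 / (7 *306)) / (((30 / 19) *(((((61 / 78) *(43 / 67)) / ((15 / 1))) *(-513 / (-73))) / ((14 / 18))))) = -4705142/10835613 = -0.43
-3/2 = -1.50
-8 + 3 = -5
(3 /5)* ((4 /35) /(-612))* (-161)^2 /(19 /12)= -14812/8075 = -1.83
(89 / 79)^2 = 7921/6241 = 1.27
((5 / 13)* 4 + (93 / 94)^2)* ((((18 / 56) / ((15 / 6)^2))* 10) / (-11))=-236583/2010190 = -0.12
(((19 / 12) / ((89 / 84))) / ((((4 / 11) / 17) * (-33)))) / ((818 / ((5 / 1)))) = -11305/873624 = -0.01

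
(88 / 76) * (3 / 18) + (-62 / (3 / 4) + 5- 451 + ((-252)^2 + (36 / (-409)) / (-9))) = 489382891/7771 = 62975.54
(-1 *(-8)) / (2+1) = 8/3 = 2.67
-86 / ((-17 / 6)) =516/17 = 30.35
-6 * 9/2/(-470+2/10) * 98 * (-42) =-6860/29 = -236.55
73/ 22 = 3.32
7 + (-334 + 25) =-302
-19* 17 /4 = -323/4 = -80.75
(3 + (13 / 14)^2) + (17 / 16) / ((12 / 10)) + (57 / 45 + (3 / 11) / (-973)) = 216277673/35962080 = 6.01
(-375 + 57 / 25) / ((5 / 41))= -382038/125 = -3056.30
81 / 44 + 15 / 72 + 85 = 22981/264 = 87.05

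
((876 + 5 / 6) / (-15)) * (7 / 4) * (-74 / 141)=1362599/25380 = 53.69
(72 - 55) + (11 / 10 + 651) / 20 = 9921/200 = 49.60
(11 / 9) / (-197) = -11/1773 = -0.01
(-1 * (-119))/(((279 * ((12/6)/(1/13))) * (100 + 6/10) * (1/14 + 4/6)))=4165/18851937 = 0.00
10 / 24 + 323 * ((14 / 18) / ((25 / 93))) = 280489/300 = 934.96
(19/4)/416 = 19/1664 = 0.01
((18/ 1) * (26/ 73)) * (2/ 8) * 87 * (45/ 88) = 458055/6424 = 71.30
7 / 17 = 0.41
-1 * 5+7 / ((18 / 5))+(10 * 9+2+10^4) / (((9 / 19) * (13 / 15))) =24580.02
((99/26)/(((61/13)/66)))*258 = 842886/61 = 13817.80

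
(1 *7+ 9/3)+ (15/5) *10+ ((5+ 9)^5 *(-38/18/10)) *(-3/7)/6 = 366752/45 = 8150.04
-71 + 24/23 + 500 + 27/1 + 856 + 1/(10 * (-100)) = 30199977/23000 = 1313.04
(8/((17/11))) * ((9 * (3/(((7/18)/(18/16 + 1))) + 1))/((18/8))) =42856/119 = 360.13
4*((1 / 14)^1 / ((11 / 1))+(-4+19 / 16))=-3457/308 = -11.22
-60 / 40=-3/2 = -1.50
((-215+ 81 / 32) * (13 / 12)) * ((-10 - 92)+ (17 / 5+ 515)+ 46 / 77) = -95982.16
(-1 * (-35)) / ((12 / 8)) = 70/3 = 23.33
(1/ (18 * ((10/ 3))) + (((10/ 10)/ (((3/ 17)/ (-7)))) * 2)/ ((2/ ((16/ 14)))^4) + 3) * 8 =-223994/5145 = -43.54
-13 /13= -1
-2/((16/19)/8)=-19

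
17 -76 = -59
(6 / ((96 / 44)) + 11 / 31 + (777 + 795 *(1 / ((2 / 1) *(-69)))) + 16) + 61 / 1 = 2428033/2852 = 851.34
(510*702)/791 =358020/791 = 452.62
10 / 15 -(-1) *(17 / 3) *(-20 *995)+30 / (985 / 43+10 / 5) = -40257032/357 = -112764.80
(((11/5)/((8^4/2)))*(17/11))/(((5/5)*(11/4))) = 17/28160 = 0.00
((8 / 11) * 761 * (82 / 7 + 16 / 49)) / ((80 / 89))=3996011/539 = 7413.75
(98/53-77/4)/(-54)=3689/11448 = 0.32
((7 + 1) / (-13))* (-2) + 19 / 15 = 487/195 = 2.50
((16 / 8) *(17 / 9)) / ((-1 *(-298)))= 17/1341 = 0.01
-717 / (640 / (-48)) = 2151/40 = 53.78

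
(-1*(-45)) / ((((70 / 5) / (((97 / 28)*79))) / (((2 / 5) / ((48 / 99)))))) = 2275911/3136 = 725.74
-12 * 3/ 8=-9/2 = -4.50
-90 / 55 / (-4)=9/22 = 0.41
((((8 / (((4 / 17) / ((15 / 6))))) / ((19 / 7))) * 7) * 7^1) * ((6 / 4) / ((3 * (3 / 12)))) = 3068.95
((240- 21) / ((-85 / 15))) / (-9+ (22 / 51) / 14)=13797/3202 = 4.31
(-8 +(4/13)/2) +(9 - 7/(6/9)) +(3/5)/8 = -4821/520 = -9.27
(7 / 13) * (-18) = -126/13 = -9.69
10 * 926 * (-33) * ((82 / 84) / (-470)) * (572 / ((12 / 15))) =149301295/329 = 453803.33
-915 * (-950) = 869250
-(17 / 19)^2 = -289/361 = -0.80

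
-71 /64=-1.11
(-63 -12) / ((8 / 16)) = -150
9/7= 1.29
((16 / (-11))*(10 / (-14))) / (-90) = -8/693 = -0.01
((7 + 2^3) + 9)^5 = 7962624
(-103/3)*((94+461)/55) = -3811/11 = -346.45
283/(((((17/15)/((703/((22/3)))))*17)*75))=596847/31790 = 18.77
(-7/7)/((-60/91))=91/60 = 1.52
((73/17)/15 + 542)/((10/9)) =414849/850 = 488.06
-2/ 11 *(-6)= 12/11 = 1.09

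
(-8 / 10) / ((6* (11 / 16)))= -32/165 = -0.19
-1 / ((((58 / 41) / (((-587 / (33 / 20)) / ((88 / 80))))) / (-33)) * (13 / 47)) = -113114900/4147 = -27276.32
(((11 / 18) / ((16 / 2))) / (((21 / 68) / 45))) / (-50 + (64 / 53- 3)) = -9911/46116 = -0.21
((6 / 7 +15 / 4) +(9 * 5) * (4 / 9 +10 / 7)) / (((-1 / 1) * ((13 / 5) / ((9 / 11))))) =-112005/4004 = -27.97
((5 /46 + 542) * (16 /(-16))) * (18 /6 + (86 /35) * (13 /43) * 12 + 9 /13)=-71519316/10465 = -6834.14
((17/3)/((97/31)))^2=277729/84681 = 3.28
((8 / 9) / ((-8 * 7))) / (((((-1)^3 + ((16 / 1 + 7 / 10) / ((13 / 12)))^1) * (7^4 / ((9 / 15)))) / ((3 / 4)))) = -13/62992636 = 0.00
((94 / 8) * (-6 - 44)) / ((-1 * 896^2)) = 1175/1605632 = 0.00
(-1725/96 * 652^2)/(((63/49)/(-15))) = 534701125/6 = 89116854.17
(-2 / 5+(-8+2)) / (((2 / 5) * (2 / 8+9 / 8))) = -128/11 = -11.64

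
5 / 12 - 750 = -8995/12 = -749.58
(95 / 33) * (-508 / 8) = -12065/66 = -182.80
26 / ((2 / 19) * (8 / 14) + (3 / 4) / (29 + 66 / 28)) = 3036124/9817 = 309.27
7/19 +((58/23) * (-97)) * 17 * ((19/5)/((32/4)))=-1974.85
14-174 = -160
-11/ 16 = -0.69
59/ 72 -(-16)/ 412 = 6365/7416 = 0.86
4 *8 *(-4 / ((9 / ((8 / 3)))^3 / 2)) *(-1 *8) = 1048576/19683 = 53.27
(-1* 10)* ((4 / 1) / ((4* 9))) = -10/9 = -1.11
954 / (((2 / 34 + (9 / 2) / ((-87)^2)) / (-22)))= -600130872/1699 = -353225.94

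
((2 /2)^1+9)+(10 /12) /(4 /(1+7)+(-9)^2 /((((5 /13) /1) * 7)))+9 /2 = 186617/12846 = 14.53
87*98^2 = 835548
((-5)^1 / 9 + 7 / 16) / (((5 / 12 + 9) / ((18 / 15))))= -17/1130 = -0.02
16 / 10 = 8/5 = 1.60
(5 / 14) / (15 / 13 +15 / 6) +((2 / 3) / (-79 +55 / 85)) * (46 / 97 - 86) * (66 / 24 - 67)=-601317110/12888099 = -46.66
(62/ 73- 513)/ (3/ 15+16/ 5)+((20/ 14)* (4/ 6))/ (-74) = -145260905/964257 = -150.65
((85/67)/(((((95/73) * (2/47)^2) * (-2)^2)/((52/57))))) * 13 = 1596.21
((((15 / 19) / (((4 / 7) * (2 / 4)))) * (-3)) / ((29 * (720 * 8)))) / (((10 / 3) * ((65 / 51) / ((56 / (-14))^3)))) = 1071/1432600 = 0.00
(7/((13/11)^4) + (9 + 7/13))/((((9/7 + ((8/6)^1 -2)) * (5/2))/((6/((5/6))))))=113374296/1856465 = 61.07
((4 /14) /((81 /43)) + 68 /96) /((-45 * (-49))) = 3901/10001880 = 0.00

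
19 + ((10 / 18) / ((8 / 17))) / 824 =1127317/59328 = 19.00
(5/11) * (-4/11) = -20/121 = -0.17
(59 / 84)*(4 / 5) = 59/105 = 0.56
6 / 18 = 1/3 = 0.33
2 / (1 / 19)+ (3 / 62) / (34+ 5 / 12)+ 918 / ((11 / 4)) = 52364468/140833 = 371.82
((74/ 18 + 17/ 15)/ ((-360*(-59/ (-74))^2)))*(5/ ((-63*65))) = 2738/97850025 = 0.00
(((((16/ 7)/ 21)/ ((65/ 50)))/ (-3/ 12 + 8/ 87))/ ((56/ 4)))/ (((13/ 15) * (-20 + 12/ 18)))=1440/637637 = 0.00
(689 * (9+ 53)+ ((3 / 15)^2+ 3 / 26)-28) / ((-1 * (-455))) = 27748601/295750 = 93.82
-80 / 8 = -10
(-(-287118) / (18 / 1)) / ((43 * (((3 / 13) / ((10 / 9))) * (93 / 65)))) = 44928650/35991 = 1248.33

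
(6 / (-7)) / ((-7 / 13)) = 78/49 = 1.59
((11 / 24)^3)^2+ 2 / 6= 65472553/191102976 = 0.34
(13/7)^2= 3.45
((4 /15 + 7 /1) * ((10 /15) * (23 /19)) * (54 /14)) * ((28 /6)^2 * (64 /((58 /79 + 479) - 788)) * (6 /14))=-101403136/2313535 = -43.83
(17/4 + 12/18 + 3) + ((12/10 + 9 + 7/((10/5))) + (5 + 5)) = 31.62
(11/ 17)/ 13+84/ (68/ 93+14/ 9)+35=5060652/70499 = 71.78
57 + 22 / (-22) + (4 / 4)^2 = 57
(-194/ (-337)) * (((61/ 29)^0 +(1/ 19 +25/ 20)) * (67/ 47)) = 1137325/601882 = 1.89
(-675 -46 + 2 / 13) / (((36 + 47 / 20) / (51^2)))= -487479420/9971 = -48889.72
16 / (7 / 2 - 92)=-32/177 = -0.18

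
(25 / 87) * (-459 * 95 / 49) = -363375/1421 = -255.72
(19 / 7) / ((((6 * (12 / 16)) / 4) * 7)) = 152/441 = 0.34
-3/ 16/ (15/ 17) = -17/80 = -0.21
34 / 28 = 17/14 = 1.21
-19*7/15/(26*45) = -133/17550 = -0.01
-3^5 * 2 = -486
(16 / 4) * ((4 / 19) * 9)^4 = 6718464/130321 = 51.55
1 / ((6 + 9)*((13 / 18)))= 6/65 = 0.09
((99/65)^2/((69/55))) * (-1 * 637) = -1760913/1495 = -1177.87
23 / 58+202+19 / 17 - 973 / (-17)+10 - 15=255.75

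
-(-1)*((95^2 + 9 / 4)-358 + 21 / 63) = 104035/12 = 8669.58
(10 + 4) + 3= 17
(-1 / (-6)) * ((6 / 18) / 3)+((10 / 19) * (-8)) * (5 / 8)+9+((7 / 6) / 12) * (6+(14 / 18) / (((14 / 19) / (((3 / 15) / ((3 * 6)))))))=15449767/2216160 = 6.97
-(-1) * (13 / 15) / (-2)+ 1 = 17/30 = 0.57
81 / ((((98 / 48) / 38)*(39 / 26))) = 49248/49 = 1005.06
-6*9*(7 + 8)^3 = -182250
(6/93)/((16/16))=2/31 = 0.06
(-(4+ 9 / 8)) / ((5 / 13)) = -533/40 = -13.32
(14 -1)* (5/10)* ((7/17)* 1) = 91/34 = 2.68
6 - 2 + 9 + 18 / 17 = 239/17 = 14.06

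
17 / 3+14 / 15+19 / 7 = 326/35 = 9.31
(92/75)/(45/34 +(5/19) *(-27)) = -59432/280125 = -0.21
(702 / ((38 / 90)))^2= 997928100/361 = 2764343.77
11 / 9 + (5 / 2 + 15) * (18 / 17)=3022/153 = 19.75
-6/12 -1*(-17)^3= 9825/2 = 4912.50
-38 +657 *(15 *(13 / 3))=42667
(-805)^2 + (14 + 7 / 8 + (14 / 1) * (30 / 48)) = 5184389/8 = 648048.62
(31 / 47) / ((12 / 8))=62/141 = 0.44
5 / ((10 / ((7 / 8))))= 7/16 = 0.44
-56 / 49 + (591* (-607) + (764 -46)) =-2506141/7 = -358020.14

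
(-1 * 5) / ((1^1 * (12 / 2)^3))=-5/216 = -0.02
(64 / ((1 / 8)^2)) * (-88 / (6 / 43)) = -7749632/3 = -2583210.67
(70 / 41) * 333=23310/41 = 568.54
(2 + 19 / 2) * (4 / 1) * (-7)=-322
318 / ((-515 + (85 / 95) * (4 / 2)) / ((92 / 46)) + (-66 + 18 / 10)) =-60420/60953 = -0.99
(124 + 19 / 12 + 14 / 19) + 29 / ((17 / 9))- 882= -2869507/3876 = -740.33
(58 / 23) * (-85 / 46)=-2465/529 = -4.66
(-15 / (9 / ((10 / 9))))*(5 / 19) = -250/513 = -0.49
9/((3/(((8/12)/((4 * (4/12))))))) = 3/2 = 1.50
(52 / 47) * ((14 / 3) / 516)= 182/18189 = 0.01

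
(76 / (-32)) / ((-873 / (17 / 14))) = 323/97776 = 0.00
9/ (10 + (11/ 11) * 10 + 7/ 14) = 18/41 = 0.44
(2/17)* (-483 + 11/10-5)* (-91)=443079/85 = 5212.69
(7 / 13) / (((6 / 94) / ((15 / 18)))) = 1645/234 = 7.03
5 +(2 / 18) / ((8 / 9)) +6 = 89/8 = 11.12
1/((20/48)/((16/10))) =96/25 = 3.84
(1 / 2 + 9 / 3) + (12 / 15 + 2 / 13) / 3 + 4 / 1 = 3049/390 = 7.82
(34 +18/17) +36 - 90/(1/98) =-148732/17 = -8748.94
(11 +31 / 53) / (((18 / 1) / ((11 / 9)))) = 3377/4293 = 0.79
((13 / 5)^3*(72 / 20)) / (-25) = -39546/15625 = -2.53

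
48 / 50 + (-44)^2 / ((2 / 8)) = 193624/25 = 7744.96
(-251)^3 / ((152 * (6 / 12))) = -15813251/76 = -208069.09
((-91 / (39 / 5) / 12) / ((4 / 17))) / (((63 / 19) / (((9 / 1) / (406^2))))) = -1615/23736384 = 0.00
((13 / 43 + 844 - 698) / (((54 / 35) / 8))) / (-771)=-32620/33153 = -0.98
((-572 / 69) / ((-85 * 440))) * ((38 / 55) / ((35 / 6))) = 494/18816875 = 0.00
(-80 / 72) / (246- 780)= 5/2403 = 0.00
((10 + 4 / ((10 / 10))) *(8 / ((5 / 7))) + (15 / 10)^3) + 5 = 6607/40 = 165.18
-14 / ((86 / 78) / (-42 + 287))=-133770/43 = -3110.93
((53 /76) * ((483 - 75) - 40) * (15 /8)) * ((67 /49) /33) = 408365/20482 = 19.94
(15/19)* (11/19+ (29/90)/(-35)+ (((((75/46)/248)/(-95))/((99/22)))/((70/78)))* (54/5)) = 6944197/15443580 = 0.45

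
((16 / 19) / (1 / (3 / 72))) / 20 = 1/570 = 0.00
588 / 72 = 49/6 = 8.17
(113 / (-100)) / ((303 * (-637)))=113/19301100 = 0.00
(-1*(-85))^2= 7225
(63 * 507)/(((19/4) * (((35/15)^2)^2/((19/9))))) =164268/343 = 478.92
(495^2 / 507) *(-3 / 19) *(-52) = 980100/247 = 3968.02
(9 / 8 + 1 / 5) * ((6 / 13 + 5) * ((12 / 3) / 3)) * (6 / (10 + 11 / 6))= 318/65 = 4.89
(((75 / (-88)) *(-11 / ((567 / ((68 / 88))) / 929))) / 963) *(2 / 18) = 394825/288299088 = 0.00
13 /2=6.50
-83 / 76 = -1.09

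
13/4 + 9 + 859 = 3485/4 = 871.25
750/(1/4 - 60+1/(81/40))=-243000/19199 = -12.66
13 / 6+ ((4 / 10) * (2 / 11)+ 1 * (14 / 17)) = 17183/5610 = 3.06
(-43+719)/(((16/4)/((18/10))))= 1521/5 = 304.20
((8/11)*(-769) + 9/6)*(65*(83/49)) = -9457435/154 = -61411.92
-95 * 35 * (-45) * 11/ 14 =235125/2 = 117562.50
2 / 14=1/7 = 0.14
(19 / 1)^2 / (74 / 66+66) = 11913/2215 = 5.38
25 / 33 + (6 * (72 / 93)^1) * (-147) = -697769/1023 = -682.08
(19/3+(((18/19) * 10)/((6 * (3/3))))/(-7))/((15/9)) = 2437/665 = 3.66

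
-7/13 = -0.54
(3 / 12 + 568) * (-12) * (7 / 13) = -47733/13 = -3671.77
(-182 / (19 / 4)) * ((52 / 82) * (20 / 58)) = -189280/22591 = -8.38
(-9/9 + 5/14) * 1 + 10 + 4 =187/14 = 13.36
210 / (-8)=-105/4 = -26.25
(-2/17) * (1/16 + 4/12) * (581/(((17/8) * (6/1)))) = -11039/5202 = -2.12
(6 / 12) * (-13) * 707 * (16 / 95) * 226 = -16617328/95 = -174919.24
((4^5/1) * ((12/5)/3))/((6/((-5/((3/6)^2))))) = -8192/3 = -2730.67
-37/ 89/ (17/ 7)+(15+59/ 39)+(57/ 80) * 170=137.47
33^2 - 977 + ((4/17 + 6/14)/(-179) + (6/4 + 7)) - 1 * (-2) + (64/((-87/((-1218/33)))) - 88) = 86668555/1405866 = 61.65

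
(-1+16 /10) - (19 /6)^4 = -647717/6480 = -99.96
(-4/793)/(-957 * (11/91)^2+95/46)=117208/276937987 = 0.00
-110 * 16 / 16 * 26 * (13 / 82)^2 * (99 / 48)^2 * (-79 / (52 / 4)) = 799658145/430336 = 1858.22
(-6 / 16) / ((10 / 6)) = -9/40 = -0.22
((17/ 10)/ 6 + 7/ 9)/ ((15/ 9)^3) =573/2500 = 0.23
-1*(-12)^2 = -144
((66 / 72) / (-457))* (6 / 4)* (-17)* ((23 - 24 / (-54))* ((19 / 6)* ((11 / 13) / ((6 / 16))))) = 8246513/962442 = 8.57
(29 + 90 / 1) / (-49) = -17/7 = -2.43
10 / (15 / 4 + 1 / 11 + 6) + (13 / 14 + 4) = 36037/6062 = 5.94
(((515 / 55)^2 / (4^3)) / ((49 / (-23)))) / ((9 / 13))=-3172091/3415104 = -0.93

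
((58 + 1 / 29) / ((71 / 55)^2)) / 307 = 5091075/44880023 = 0.11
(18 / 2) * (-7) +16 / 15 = -929/15 = -61.93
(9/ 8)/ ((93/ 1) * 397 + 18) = 3/98504 = 0.00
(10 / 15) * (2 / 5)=0.27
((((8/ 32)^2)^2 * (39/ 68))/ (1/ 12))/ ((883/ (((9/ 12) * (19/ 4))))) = 6669/61485056 = 0.00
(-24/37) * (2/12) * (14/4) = -14/37 = -0.38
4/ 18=2/9 = 0.22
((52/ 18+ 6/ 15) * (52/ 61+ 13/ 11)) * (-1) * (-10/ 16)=4.18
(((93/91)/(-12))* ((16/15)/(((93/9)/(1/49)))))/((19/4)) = -16/423605 = 0.00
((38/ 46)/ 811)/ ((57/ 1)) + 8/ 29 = 447701/1622811 = 0.28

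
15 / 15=1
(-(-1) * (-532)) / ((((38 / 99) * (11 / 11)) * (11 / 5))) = -630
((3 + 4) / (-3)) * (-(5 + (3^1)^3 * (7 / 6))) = 511/6 = 85.17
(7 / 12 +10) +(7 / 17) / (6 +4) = 10.62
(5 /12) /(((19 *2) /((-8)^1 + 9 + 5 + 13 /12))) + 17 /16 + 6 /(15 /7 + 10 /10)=183541/60192 = 3.05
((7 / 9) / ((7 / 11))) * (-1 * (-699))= 2563/3 = 854.33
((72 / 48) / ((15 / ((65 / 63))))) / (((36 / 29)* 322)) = 377/1460592 = 0.00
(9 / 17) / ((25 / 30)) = 54/85 = 0.64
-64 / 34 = -32/17 = -1.88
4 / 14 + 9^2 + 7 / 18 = 10291/126 = 81.67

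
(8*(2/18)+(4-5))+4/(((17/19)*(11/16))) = 10757/1683 = 6.39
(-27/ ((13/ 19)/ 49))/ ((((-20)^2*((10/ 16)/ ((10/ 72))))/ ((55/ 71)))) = -30723/36920 = -0.83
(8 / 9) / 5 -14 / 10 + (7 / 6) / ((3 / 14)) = 38/9 = 4.22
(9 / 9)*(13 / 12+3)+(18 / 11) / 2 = 647/132 = 4.90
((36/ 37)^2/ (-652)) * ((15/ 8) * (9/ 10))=-2187/892588 = 0.00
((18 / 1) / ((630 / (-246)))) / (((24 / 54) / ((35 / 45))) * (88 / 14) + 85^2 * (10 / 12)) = -10332/8855905 = 0.00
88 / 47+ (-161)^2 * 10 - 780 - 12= 12145734/47 = 258419.87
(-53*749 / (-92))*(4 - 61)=-2262729/92 = -24594.88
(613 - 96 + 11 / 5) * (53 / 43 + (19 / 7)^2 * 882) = 725496332/215 = 3374401.54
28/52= 7/13 = 0.54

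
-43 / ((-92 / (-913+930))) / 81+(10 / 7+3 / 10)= 476431/260820 = 1.83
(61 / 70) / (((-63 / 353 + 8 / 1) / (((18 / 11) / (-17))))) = -193797/18070745 = -0.01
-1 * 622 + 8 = -614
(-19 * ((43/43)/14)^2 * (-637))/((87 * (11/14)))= 1729/1914 = 0.90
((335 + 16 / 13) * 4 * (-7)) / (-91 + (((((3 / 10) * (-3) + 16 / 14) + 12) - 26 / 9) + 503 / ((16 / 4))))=-154208880/722423 = -213.46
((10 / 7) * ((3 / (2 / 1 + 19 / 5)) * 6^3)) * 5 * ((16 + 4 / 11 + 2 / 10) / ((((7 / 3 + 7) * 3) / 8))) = 59032800/15631 = 3776.65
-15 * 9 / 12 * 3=-135/4 = -33.75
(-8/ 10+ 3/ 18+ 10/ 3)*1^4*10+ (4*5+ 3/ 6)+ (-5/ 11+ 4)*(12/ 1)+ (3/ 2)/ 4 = 90.42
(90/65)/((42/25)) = 75/91 = 0.82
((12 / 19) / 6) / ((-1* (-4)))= 1/38 = 0.03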